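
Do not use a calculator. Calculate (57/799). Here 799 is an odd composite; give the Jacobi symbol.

Reciprocity: 57 ≡ 1 and 799 ≡ 3 (mod 4), so (57/799) = +(799/57).
Reduce top mod 57: now compute (1/57).
Reached (1/57) = 1. Collecting the sign flips along the way, the symbol is +1.

1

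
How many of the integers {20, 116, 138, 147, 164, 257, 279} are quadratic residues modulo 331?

2

(20/331) = +1 → QR.
(116/331) = -1 → non-residue.
(138/331) = -1 → non-residue.
(147/331) = -1 → non-residue.
(164/331) = -1 → non-residue.
(257/331) = -1 → non-residue.
(279/331) = +1 → QR.
Total quadratic residues among the 7: 2.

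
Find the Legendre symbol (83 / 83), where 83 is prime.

0

First reduce: 83 ≡ 0 (mod 83).
Top reduces to 0: gcd > 1, so the symbol is 0.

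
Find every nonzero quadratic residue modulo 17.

Square k = 1,…,8 (k and 17−k give the same square):
1²=1, 2²=4, 3²=9, 4²=16, 5²≡8, 6²≡2, 7²≡15, 8²≡13 (mod 17).
So the quadratic residues mod 17 are {1, 2, 4, 8, 9, 13, 15, 16}.

1,2,4,8,9,13,15,16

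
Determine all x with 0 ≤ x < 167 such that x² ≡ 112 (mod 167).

Since 167 ≡ 3 (mod 4), a square root of 112 is 112^((167+1)/4) = 112^42 mod 167.
Repeated squaring: 112^2≡19, 112^4≡27, 112^8≡61, 112^16≡47, 112^32≡38 (mod 167).
112^42 = 112^(32+8+2) ≡ 121 (mod 167).
Check: 121² = 14641 ≡ 112 (mod 167). The two roots are 46 and 121.

46, 121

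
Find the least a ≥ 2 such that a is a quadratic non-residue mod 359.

7

(2/359) = +1, so 2 is a residue.
(3/359) = +1, so 3 is a residue.
(4/359) = +1, so 4 is a residue.
(5/359) = +1, so 5 is a residue.
(6/359) = +1, so 6 is a residue.
(7/359) = −1, so 7 is the smallest positive non-residue mod 359.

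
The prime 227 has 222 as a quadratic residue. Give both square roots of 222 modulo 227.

Since 227 ≡ 3 (mod 4), a square root of 222 is 222^((227+1)/4) = 222^57 mod 227.
Repeated squaring: 222^2≡25, 222^4≡171, 222^8≡185, 222^16≡175, 222^32≡207 (mod 227).
222^57 = 222^(32+16+8+1) ≡ 26 (mod 227).
Check: 26² = 676 ≡ 222 (mod 227). The two roots are 26 and 201.

26, 201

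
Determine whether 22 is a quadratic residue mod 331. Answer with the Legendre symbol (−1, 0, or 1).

Pull out 2: since 331 ≡ 3 (mod 8), (2/331) = -1.
Reciprocity: 11 ≡ 3 and 331 ≡ 3 (mod 4), so (11/331) = −(331/11).
Reduce top mod 11: now compute (1/11).
Reached (1/11) = 1. Collecting the sign flips along the way, the symbol is +1.

1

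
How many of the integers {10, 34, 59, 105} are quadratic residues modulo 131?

3

(10/131) = -1 → non-residue.
(34/131) = +1 → QR.
(59/131) = +1 → QR.
(105/131) = +1 → QR.
Total quadratic residues among the 4: 3.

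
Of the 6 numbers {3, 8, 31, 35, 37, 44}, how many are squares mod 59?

2

(3/59) = +1 → QR.
(8/59) = -1 → non-residue.
(31/59) = -1 → non-residue.
(35/59) = +1 → QR.
(37/59) = -1 → non-residue.
(44/59) = -1 → non-residue.
Total quadratic residues among the 6: 2.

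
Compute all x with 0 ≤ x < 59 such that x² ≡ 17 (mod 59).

28, 31

Since 59 ≡ 3 (mod 4), a square root of 17 is 17^((59+1)/4) = 17^15 mod 59.
Repeated squaring: 17^2≡53, 17^4≡36, 17^8≡57 (mod 59).
17^15 = 17^(8+4+2+1) ≡ 28 (mod 59).
Check: 28² = 784 ≡ 17 (mod 59). The two roots are 28 and 31.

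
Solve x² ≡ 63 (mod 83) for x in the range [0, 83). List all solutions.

Since 83 ≡ 3 (mod 4), a square root of 63 is 63^((83+1)/4) = 63^21 mod 83.
Repeated squaring: 63^2≡68, 63^4≡59, 63^8≡78, 63^16≡25 (mod 83).
63^21 = 63^(16+4+1) ≡ 48 (mod 83).
Check: 48² = 2304 ≡ 63 (mod 83). The two roots are 35 and 48.

35, 48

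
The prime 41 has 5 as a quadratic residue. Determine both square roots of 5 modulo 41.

13, 28

41 ≡ 1 (mod 4), so we find a root by search.
Trying successive values, 13² = 169 ≡ 5 (mod 41). The other root is 41 − 13 = 28.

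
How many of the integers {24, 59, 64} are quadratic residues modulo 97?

2

(24/97) = +1 → QR.
(59/97) = -1 → non-residue.
(64/97) = +1 → QR.
Total quadratic residues among the 3: 2.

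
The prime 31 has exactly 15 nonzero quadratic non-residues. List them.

Square k = 1,…,15 (k and 31−k give the same square):
1²=1, 2²=4, 3²=9, 4²=16, 5²=25, 6²≡5, 7²≡18, 8²≡2, 9²≡19, 10²≡7, 11²≡28, 12²≡20, 13²≡14, 14²≡10, 15²≡8 (mod 31).
The residues are {1, 2, 4, 5, 7, 8, 9, 10, 14, 16, 18, 19, 20, 25, 28}; the non-residues are the remaining 15 nonzero classes.

3 6 11 12 13 15 17 21 22 23 24 26 27 29 30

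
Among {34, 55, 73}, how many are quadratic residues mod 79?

(34/79) = -1 → non-residue.
(55/79) = +1 → QR.
(73/79) = +1 → QR.
Total quadratic residues among the 3: 2.

2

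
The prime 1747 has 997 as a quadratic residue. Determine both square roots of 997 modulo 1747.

Since 1747 ≡ 3 (mod 4), a square root of 997 is 997^((1747+1)/4) = 997^437 mod 1747.
Repeated squaring: 997^2≡1713, 997^4≡1156, 997^8≡1628, 997^16≡185, 997^32≡1032, 997^64≡1101, 997^128≡1530, 997^256≡1667 (mod 1747).
997^437 = 997^(256+128+32+16+4+1) ≡ 523 (mod 1747).
Check: 523² = 273529 ≡ 997 (mod 1747). The two roots are 523 and 1224.

523, 1224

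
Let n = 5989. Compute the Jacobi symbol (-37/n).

First reduce: -37 ≡ 5952 (mod 5989).
Pull out 2^6: since 5989 ≡ 5 (mod 8), (2/5989) = -1, so (2/5989)^6 = +1.
Reciprocity: 93 ≡ 1 and 5989 ≡ 1 (mod 4), so (93/5989) = +(5989/93).
Reduce top mod 93: now compute (37/93).
Reciprocity: 37 ≡ 1 and 93 ≡ 1 (mod 4), so (37/93) = +(93/37).
Reduce top mod 37: now compute (19/37).
Reciprocity: 19 ≡ 3 and 37 ≡ 1 (mod 4), so (19/37) = +(37/19).
Reduce top mod 19: now compute (18/19).
Pull out 2: since 19 ≡ 3 (mod 8), (2/19) = -1.
Reciprocity: 9 ≡ 1 and 19 ≡ 3 (mod 4), so (9/19) = +(19/9).
Reduce top mod 9: now compute (1/9).
Reached (1/9) = 1. Collecting the sign flips along the way, the symbol is -1.

-1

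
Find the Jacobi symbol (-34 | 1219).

First reduce: -34 ≡ 1185 (mod 1219).
Reciprocity: 1185 ≡ 1 and 1219 ≡ 3 (mod 4), so (1185/1219) = +(1219/1185).
Reduce top mod 1185: now compute (34/1185).
Pull out 2: since 1185 ≡ 1 (mod 8), (2/1185) = +1.
Reciprocity: 17 ≡ 1 and 1185 ≡ 1 (mod 4), so (17/1185) = +(1185/17).
Reduce top mod 17: now compute (12/17).
Pull out 2^2: since 17 ≡ 1 (mod 8), (2/17) = +1, so (2/17)^2 = +1.
Reciprocity: 3 ≡ 3 and 17 ≡ 1 (mod 4), so (3/17) = +(17/3).
Reduce top mod 3: now compute (2/3).
Pull out 2: since 3 ≡ 3 (mod 8), (2/3) = -1.
Reached (1/3) = 1. Collecting the sign flips along the way, the symbol is -1.

-1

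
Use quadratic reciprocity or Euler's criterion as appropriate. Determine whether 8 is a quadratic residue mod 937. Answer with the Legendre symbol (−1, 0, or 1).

1

Pull out 2^3: since 937 ≡ 1 (mod 8), (2/937) = +1, so (2/937)^3 = +1.
Reached (1/937) = 1. Collecting the sign flips along the way, the symbol is +1.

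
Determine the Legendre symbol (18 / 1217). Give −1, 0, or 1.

Pull out 2: since 1217 ≡ 1 (mod 8), (2/1217) = +1.
Reciprocity: 9 ≡ 1 and 1217 ≡ 1 (mod 4), so (9/1217) = +(1217/9).
Reduce top mod 9: now compute (2/9).
Pull out 2: since 9 ≡ 1 (mod 8), (2/9) = +1.
Reached (1/9) = 1. Collecting the sign flips along the way, the symbol is +1.

1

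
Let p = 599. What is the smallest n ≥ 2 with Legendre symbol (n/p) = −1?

(2/599) = +1, so 2 is a residue.
(3/599) = +1, so 3 is a residue.
(4/599) = +1, so 4 is a residue.
(5/599) = +1, so 5 is a residue.
(6/599) = +1, so 6 is a residue.
(7/599) = −1, so 7 is the smallest positive non-residue mod 599.

7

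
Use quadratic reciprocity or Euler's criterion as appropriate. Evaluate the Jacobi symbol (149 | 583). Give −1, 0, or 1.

-1

Reciprocity: 149 ≡ 1 and 583 ≡ 3 (mod 4), so (149/583) = +(583/149).
Reduce top mod 149: now compute (136/149).
Pull out 2^3: since 149 ≡ 5 (mod 8), (2/149) = -1, so (2/149)^3 = -1.
Reciprocity: 17 ≡ 1 and 149 ≡ 1 (mod 4), so (17/149) = +(149/17).
Reduce top mod 17: now compute (13/17).
Reciprocity: 13 ≡ 1 and 17 ≡ 1 (mod 4), so (13/17) = +(17/13).
Reduce top mod 13: now compute (4/13).
Pull out 2^2: since 13 ≡ 5 (mod 8), (2/13) = -1, so (2/13)^2 = +1.
Reached (1/13) = 1. Collecting the sign flips along the way, the symbol is -1.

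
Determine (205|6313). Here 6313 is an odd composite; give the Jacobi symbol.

Reciprocity: 205 ≡ 1 and 6313 ≡ 1 (mod 4), so (205/6313) = +(6313/205).
Reduce top mod 205: now compute (163/205).
Reciprocity: 163 ≡ 3 and 205 ≡ 1 (mod 4), so (163/205) = +(205/163).
Reduce top mod 163: now compute (42/163).
Pull out 2: since 163 ≡ 3 (mod 8), (2/163) = -1.
Reciprocity: 21 ≡ 1 and 163 ≡ 3 (mod 4), so (21/163) = +(163/21).
Reduce top mod 21: now compute (16/21).
Pull out 2^4: since 21 ≡ 5 (mod 8), (2/21) = -1, so (2/21)^4 = +1.
Reached (1/21) = 1. Collecting the sign flips along the way, the symbol is -1.

-1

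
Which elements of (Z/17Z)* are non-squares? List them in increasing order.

Square k = 1,…,8 (k and 17−k give the same square):
1²=1, 2²=4, 3²=9, 4²=16, 5²≡8, 6²≡2, 7²≡15, 8²≡13 (mod 17).
The residues are {1, 2, 4, 8, 9, 13, 15, 16}; the non-residues are the remaining 8 nonzero classes.

3, 5, 6, 7, 10, 11, 12, 14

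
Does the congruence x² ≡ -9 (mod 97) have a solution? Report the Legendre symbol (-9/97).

Euler's criterion: (-9/97) ≡ 88^48 (mod 97).
88^2 ≡ 81 (mod 97)
88^4 ≡ 62 (mod 97)
88^8 ≡ 61 (mod 97)
88^16 ≡ 35 (mod 97)
88^32 ≡ 61 (mod 97)
88^48 = 88^(32+16) ≡ 1 (mod 97).
Result is 1, so (-9/97) = 1.

1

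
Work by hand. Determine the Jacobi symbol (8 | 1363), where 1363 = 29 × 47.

-1

Pull out 2^3: since 1363 ≡ 3 (mod 8), (2/1363) = -1, so (2/1363)^3 = -1.
Reached (1/1363) = 1. Collecting the sign flips along the way, the symbol is -1.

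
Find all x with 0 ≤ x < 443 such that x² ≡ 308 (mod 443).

Since 443 ≡ 3 (mod 4), a square root of 308 is 308^((443+1)/4) = 308^111 mod 443.
Repeated squaring: 308^2≡62, 308^4≡300, 308^8≡71, 308^16≡168, 308^32≡315, 308^64≡436 (mod 443).
308^111 = 308^(64+32+8+4+2+1) ≡ 86 (mod 443).
Check: 86² = 7396 ≡ 308 (mod 443). The two roots are 86 and 357.

86, 357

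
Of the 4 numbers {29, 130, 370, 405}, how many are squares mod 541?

(29/541) = -1 → non-residue.
(130/541) = +1 → QR.
(370/541) = +1 → QR.
(405/541) = +1 → QR.
Total quadratic residues among the 4: 3.

3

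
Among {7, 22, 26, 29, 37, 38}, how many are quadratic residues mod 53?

(7/53) = +1 → QR.
(22/53) = -1 → non-residue.
(26/53) = -1 → non-residue.
(29/53) = +1 → QR.
(37/53) = +1 → QR.
(38/53) = +1 → QR.
Total quadratic residues among the 6: 4.

4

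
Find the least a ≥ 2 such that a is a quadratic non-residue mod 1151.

13

(2/1151) = +1, so 2 is a residue.
(3/1151) = +1, so 3 is a residue.
(4/1151) = +1, so 4 is a residue.
(5/1151) = +1, so 5 is a residue.
(6/1151) = +1, so 6 is a residue.
(7/1151) = +1, so 7 is a residue.
(8/1151) = +1, so 8 is a residue.
(9/1151) = +1, so 9 is a residue.
(10/1151) = +1, so 10 is a residue.
(11/1151) = +1, so 11 is a residue.
(12/1151) = +1, so 12 is a residue.
(13/1151) = −1, so 13 is the smallest positive non-residue mod 1151.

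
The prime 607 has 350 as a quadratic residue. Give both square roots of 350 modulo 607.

217, 390

Since 607 ≡ 3 (mod 4), a square root of 350 is 350^((607+1)/4) = 350^152 mod 607.
Repeated squaring: 350^2≡493, 350^4≡249, 350^8≡87, 350^16≡285, 350^32≡494, 350^64≡22, 350^128≡484 (mod 607).
350^152 = 350^(128+16+8) ≡ 390 (mod 607).
Check: 390² = 152100 ≡ 350 (mod 607). The two roots are 217 and 390.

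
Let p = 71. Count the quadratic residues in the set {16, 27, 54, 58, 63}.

(16/71) = +1 → QR.
(27/71) = +1 → QR.
(54/71) = +1 → QR.
(58/71) = +1 → QR.
(63/71) = -1 → non-residue.
Total quadratic residues among the 5: 4.

4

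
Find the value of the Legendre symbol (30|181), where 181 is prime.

Pull out 2: since 181 ≡ 5 (mod 8), (2/181) = -1.
Reciprocity: 15 ≡ 3 and 181 ≡ 1 (mod 4), so (15/181) = +(181/15).
Reduce top mod 15: now compute (1/15).
Reached (1/15) = 1. Collecting the sign flips along the way, the symbol is -1.

-1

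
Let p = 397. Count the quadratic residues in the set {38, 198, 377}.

0

(38/397) = -1 → non-residue.
(198/397) = -1 → non-residue.
(377/397) = -1 → non-residue.
Total quadratic residues among the 3: 0.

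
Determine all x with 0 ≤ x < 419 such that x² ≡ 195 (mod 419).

200, 219

Since 419 ≡ 3 (mod 4), a square root of 195 is 195^((419+1)/4) = 195^105 mod 419.
Repeated squaring: 195^2≡315, 195^4≡341, 195^8≡218, 195^16≡177, 195^32≡323, 195^64≡417 (mod 419).
195^105 = 195^(64+32+8+1) ≡ 219 (mod 419).
Check: 219² = 47961 ≡ 195 (mod 419). The two roots are 200 and 219.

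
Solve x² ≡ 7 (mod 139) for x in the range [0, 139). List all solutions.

29, 110

Since 139 ≡ 3 (mod 4), a square root of 7 is 7^((139+1)/4) = 7^35 mod 139.
Repeated squaring: 7^2≡49, 7^4≡38, 7^8≡54, 7^16≡136, 7^32≡9 (mod 139).
7^35 = 7^(32+2+1) ≡ 29 (mod 139).
Check: 29² = 841 ≡ 7 (mod 139). The two roots are 29 and 110.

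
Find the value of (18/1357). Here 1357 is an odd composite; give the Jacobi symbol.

-1

Pull out 2: since 1357 ≡ 5 (mod 8), (2/1357) = -1.
Reciprocity: 9 ≡ 1 and 1357 ≡ 1 (mod 4), so (9/1357) = +(1357/9).
Reduce top mod 9: now compute (7/9).
Reciprocity: 7 ≡ 3 and 9 ≡ 1 (mod 4), so (7/9) = +(9/7).
Reduce top mod 7: now compute (2/7).
Pull out 2: since 7 ≡ 7 (mod 8), (2/7) = +1.
Reached (1/7) = 1. Collecting the sign flips along the way, the symbol is -1.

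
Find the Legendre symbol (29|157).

Reciprocity: 29 ≡ 1 and 157 ≡ 1 (mod 4), so (29/157) = +(157/29).
Reduce top mod 29: now compute (12/29).
Pull out 2^2: since 29 ≡ 5 (mod 8), (2/29) = -1, so (2/29)^2 = +1.
Reciprocity: 3 ≡ 3 and 29 ≡ 1 (mod 4), so (3/29) = +(29/3).
Reduce top mod 3: now compute (2/3).
Pull out 2: since 3 ≡ 3 (mod 8), (2/3) = -1.
Reached (1/3) = 1. Collecting the sign flips along the way, the symbol is -1.

-1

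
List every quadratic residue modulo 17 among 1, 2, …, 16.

Square k = 1,…,8 (k and 17−k give the same square):
1²=1, 2²=4, 3²=9, 4²=16, 5²≡8, 6²≡2, 7²≡15, 8²≡13 (mod 17).
So the quadratic residues mod 17 are {1, 2, 4, 8, 9, 13, 15, 16}.

1, 2, 4, 8, 9, 13, 15, 16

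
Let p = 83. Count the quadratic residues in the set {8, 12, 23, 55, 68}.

(8/83) = -1 → non-residue.
(12/83) = +1 → QR.
(23/83) = +1 → QR.
(55/83) = -1 → non-residue.
(68/83) = +1 → QR.
Total quadratic residues among the 5: 3.

3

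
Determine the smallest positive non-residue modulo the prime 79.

3

(2/79) = +1, so 2 is a residue.
(3/79) = −1, so 3 is the smallest positive non-residue mod 79.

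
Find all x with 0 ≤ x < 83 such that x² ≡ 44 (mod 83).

25, 58

Since 83 ≡ 3 (mod 4), a square root of 44 is 44^((83+1)/4) = 44^21 mod 83.
Repeated squaring: 44^2≡27, 44^4≡65, 44^8≡75, 44^16≡64 (mod 83).
44^21 = 44^(16+4+1) ≡ 25 (mod 83).
Check: 25² = 625 ≡ 44 (mod 83). The two roots are 25 and 58.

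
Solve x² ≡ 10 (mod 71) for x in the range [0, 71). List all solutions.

9, 62

Since 71 ≡ 3 (mod 4), a square root of 10 is 10^((71+1)/4) = 10^18 mod 71.
Repeated squaring: 10^2≡29, 10^4≡60, 10^8≡50, 10^16≡15 (mod 71).
10^18 = 10^(16+2) ≡ 9 (mod 71).
Check: 9² = 81 ≡ 10 (mod 71). The two roots are 9 and 62.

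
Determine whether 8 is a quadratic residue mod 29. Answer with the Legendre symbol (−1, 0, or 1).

Pull out 2^3: since 29 ≡ 5 (mod 8), (2/29) = -1, so (2/29)^3 = -1.
Reached (1/29) = 1. Collecting the sign flips along the way, the symbol is -1.

-1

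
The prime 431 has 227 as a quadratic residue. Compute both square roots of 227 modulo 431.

Since 431 ≡ 3 (mod 4), a square root of 227 is 227^((431+1)/4) = 227^108 mod 431.
Repeated squaring: 227^2≡240, 227^4≡277, 227^8≡11, 227^16≡121, 227^32≡418, 227^64≡169 (mod 431).
227^108 = 227^(64+32+8+4) ≡ 33 (mod 431).
Check: 33² = 1089 ≡ 227 (mod 431). The two roots are 33 and 398.

33, 398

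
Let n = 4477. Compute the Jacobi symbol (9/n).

1

Reciprocity: 9 ≡ 1 and 4477 ≡ 1 (mod 4), so (9/4477) = +(4477/9).
Reduce top mod 9: now compute (4/9).
Pull out 2^2: since 9 ≡ 1 (mod 8), (2/9) = +1, so (2/9)^2 = +1.
Reached (1/9) = 1. Collecting the sign flips along the way, the symbol is +1.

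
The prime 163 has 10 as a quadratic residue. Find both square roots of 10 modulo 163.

Since 163 ≡ 3 (mod 4), a square root of 10 is 10^((163+1)/4) = 10^41 mod 163.
Repeated squaring: 10^2≡100, 10^4≡57, 10^8≡152, 10^16≡121, 10^32≡134 (mod 163).
10^41 = 10^(32+8+1) ≡ 93 (mod 163).
Check: 93² = 8649 ≡ 10 (mod 163). The two roots are 70 and 93.

70, 93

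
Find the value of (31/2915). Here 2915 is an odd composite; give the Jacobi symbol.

Reciprocity: 31 ≡ 3 and 2915 ≡ 3 (mod 4), so (31/2915) = −(2915/31).
Reduce top mod 31: now compute (1/31).
Reached (1/31) = 1. Collecting the sign flips along the way, the symbol is -1.

-1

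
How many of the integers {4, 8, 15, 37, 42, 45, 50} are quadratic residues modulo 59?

(4/59) = +1 → QR.
(8/59) = -1 → non-residue.
(15/59) = +1 → QR.
(37/59) = -1 → non-residue.
(42/59) = -1 → non-residue.
(45/59) = +1 → QR.
(50/59) = -1 → non-residue.
Total quadratic residues among the 7: 3.

3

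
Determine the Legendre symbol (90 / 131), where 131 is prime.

Pull out 2: since 131 ≡ 3 (mod 8), (2/131) = -1.
Reciprocity: 45 ≡ 1 and 131 ≡ 3 (mod 4), so (45/131) = +(131/45).
Reduce top mod 45: now compute (41/45).
Reciprocity: 41 ≡ 1 and 45 ≡ 1 (mod 4), so (41/45) = +(45/41).
Reduce top mod 41: now compute (4/41).
Pull out 2^2: since 41 ≡ 1 (mod 8), (2/41) = +1, so (2/41)^2 = +1.
Reached (1/41) = 1. Collecting the sign flips along the way, the symbol is -1.

-1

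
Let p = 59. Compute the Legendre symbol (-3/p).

-1

First reduce: -3 ≡ 56 (mod 59).
Pull out 2^3: since 59 ≡ 3 (mod 8), (2/59) = -1, so (2/59)^3 = -1.
Reciprocity: 7 ≡ 3 and 59 ≡ 3 (mod 4), so (7/59) = −(59/7).
Reduce top mod 7: now compute (3/7).
Reciprocity: 3 ≡ 3 and 7 ≡ 3 (mod 4), so (3/7) = −(7/3).
Reduce top mod 3: now compute (1/3).
Reached (1/3) = 1. Collecting the sign flips along the way, the symbol is -1.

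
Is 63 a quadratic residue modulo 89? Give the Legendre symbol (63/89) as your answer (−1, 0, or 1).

Reciprocity: 63 ≡ 3 and 89 ≡ 1 (mod 4), so (63/89) = +(89/63).
Reduce top mod 63: now compute (26/63).
Pull out 2: since 63 ≡ 7 (mod 8), (2/63) = +1.
Reciprocity: 13 ≡ 1 and 63 ≡ 3 (mod 4), so (13/63) = +(63/13).
Reduce top mod 13: now compute (11/13).
Reciprocity: 11 ≡ 3 and 13 ≡ 1 (mod 4), so (11/13) = +(13/11).
Reduce top mod 11: now compute (2/11).
Pull out 2: since 11 ≡ 3 (mod 8), (2/11) = -1.
Reached (1/11) = 1. Collecting the sign flips along the way, the symbol is -1.

-1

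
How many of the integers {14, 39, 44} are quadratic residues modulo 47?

(14/47) = +1 → QR.
(39/47) = -1 → non-residue.
(44/47) = -1 → non-residue.
Total quadratic residues among the 3: 1.

1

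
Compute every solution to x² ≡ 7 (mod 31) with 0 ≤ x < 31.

Since 31 ≡ 3 (mod 4), a square root of 7 is 7^((31+1)/4) = 7^8 mod 31.
Repeated squaring: 7^2≡18, 7^4≡14, 7^8≡10 (mod 31).
7^8 = 7^(8) ≡ 10 (mod 31).
Check: 10² = 100 ≡ 7 (mod 31). The two roots are 10 and 21.

10, 21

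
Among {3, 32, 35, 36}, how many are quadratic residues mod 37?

(3/37) = +1 → QR.
(32/37) = -1 → non-residue.
(35/37) = -1 → non-residue.
(36/37) = +1 → QR.
Total quadratic residues among the 4: 2.

2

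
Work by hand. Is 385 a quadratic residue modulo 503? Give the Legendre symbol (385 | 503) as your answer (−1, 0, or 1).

-1

Euler's criterion: (385/503) ≡ 385^251 (mod 503).
385^2 ≡ 343 (mod 503)
385^4 ≡ 450 (mod 503)
385^8 ≡ 294 (mod 503)
385^16 ≡ 423 (mod 503)
385^32 ≡ 364 (mod 503)
385^64 ≡ 207 (mod 503)
385^128 ≡ 94 (mod 503)
385^251 = 385^(128+64+32+16+8+2+1) ≡ 502 (mod 503).
Result is 502 ≡ −1, so (385/503) = −1.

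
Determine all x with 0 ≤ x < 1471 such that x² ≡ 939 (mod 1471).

Since 1471 ≡ 3 (mod 4), a square root of 939 is 939^((1471+1)/4) = 939^368 mod 1471.
Repeated squaring: 939^2≡592, 939^4≡366, 939^8≡95, 939^16≡199, 939^32≡1355, 939^64≡217, 939^128≡17, 939^256≡289 (mod 1471).
939^368 = 939^(256+64+32+16) ≡ 106 (mod 1471).
Check: 106² = 11236 ≡ 939 (mod 1471). The two roots are 106 and 1365.

106, 1365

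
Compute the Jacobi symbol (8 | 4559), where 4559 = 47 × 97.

1

Pull out 2^3: since 4559 ≡ 7 (mod 8), (2/4559) = +1, so (2/4559)^3 = +1.
Reached (1/4559) = 1. Collecting the sign flips along the way, the symbol is +1.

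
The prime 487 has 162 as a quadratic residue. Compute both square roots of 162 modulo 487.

Since 487 ≡ 3 (mod 4), a square root of 162 is 162^((487+1)/4) = 162^122 mod 487.
Repeated squaring: 162^2≡433, 162^4≡481, 162^8≡36, 162^16≡322, 162^32≡440, 162^64≡261 (mod 487).
162^122 = 162^(64+32+16+8+2) ≡ 332 (mod 487).
Check: 332² = 110224 ≡ 162 (mod 487). The two roots are 155 and 332.

155, 332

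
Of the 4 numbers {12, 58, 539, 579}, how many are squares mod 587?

2

(12/587) = +1 → QR.
(58/587) = -1 → non-residue.
(539/587) = -1 → non-residue.
(579/587) = +1 → QR.
Total quadratic residues among the 4: 2.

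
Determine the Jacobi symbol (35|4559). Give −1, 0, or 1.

-1

Reciprocity: 35 ≡ 3 and 4559 ≡ 3 (mod 4), so (35/4559) = −(4559/35).
Reduce top mod 35: now compute (9/35).
Reciprocity: 9 ≡ 1 and 35 ≡ 3 (mod 4), so (9/35) = +(35/9).
Reduce top mod 9: now compute (8/9).
Pull out 2^3: since 9 ≡ 1 (mod 8), (2/9) = +1, so (2/9)^3 = +1.
Reached (1/9) = 1. Collecting the sign flips along the way, the symbol is -1.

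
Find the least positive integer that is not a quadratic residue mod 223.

3

(2/223) = +1, so 2 is a residue.
(3/223) = −1, so 3 is the smallest positive non-residue mod 223.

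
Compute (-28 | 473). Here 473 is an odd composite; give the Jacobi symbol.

1

First reduce: -28 ≡ 445 (mod 473).
Reciprocity: 445 ≡ 1 and 473 ≡ 1 (mod 4), so (445/473) = +(473/445).
Reduce top mod 445: now compute (28/445).
Pull out 2^2: since 445 ≡ 5 (mod 8), (2/445) = -1, so (2/445)^2 = +1.
Reciprocity: 7 ≡ 3 and 445 ≡ 1 (mod 4), so (7/445) = +(445/7).
Reduce top mod 7: now compute (4/7).
Pull out 2^2: since 7 ≡ 7 (mod 8), (2/7) = +1, so (2/7)^2 = +1.
Reached (1/7) = 1. Collecting the sign flips along the way, the symbol is +1.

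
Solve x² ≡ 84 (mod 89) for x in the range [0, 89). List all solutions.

23, 66

89 ≡ 1 (mod 4), so we find a root by search.
Trying successive values, 23² = 529 ≡ 84 (mod 89). The other root is 89 − 23 = 66.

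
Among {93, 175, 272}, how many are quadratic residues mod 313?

(93/313) = -1 → non-residue.
(175/313) = -1 → non-residue.
(272/313) = -1 → non-residue.
Total quadratic residues among the 3: 0.

0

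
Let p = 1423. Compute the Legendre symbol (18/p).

Pull out 2: since 1423 ≡ 7 (mod 8), (2/1423) = +1.
Reciprocity: 9 ≡ 1 and 1423 ≡ 3 (mod 4), so (9/1423) = +(1423/9).
Reduce top mod 9: now compute (1/9).
Reached (1/9) = 1. Collecting the sign flips along the way, the symbol is +1.

1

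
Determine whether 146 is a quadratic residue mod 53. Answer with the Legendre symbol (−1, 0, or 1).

First reduce: 146 ≡ 40 (mod 53).
Pull out 2^3: since 53 ≡ 5 (mod 8), (2/53) = -1, so (2/53)^3 = -1.
Reciprocity: 5 ≡ 1 and 53 ≡ 1 (mod 4), so (5/53) = +(53/5).
Reduce top mod 5: now compute (3/5).
Reciprocity: 3 ≡ 3 and 5 ≡ 1 (mod 4), so (3/5) = +(5/3).
Reduce top mod 3: now compute (2/3).
Pull out 2: since 3 ≡ 3 (mod 8), (2/3) = -1.
Reached (1/3) = 1. Collecting the sign flips along the way, the symbol is +1.

1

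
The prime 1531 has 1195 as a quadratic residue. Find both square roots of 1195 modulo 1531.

737, 794

Since 1531 ≡ 3 (mod 4), a square root of 1195 is 1195^((1531+1)/4) = 1195^383 mod 1531.
Repeated squaring: 1195^2≡1133, 1195^4≡711, 1195^8≡291, 1195^16≡476, 1195^32≡1519, 1195^64≡144, 1195^128≡833, 1195^256≡346 (mod 1531).
1195^383 = 1195^(256+64+32+16+8+4+2+1) ≡ 737 (mod 1531).
Check: 737² = 543169 ≡ 1195 (mod 1531). The two roots are 737 and 794.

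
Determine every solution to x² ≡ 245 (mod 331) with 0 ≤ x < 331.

24, 307

Since 331 ≡ 3 (mod 4), a square root of 245 is 245^((331+1)/4) = 245^83 mod 331.
Repeated squaring: 245^2≡114, 245^4≡87, 245^8≡287, 245^16≡281, 245^32≡183, 245^64≡58 (mod 331).
245^83 = 245^(64+16+2+1) ≡ 24 (mod 331).
Check: 24² = 576 ≡ 245 (mod 331). The two roots are 24 and 307.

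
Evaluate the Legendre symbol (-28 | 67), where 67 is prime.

1

First reduce: -28 ≡ 39 (mod 67).
Reciprocity: 39 ≡ 3 and 67 ≡ 3 (mod 4), so (39/67) = −(67/39).
Reduce top mod 39: now compute (28/39).
Pull out 2^2: since 39 ≡ 7 (mod 8), (2/39) = +1, so (2/39)^2 = +1.
Reciprocity: 7 ≡ 3 and 39 ≡ 3 (mod 4), so (7/39) = −(39/7).
Reduce top mod 7: now compute (4/7).
Pull out 2^2: since 7 ≡ 7 (mod 8), (2/7) = +1, so (2/7)^2 = +1.
Reached (1/7) = 1. Collecting the sign flips along the way, the symbol is +1.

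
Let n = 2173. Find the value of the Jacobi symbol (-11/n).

-1

First reduce: -11 ≡ 2162 (mod 2173).
Pull out 2: since 2173 ≡ 5 (mod 8), (2/2173) = -1.
Reciprocity: 1081 ≡ 1 and 2173 ≡ 1 (mod 4), so (1081/2173) = +(2173/1081).
Reduce top mod 1081: now compute (11/1081).
Reciprocity: 11 ≡ 3 and 1081 ≡ 1 (mod 4), so (11/1081) = +(1081/11).
Reduce top mod 11: now compute (3/11).
Reciprocity: 3 ≡ 3 and 11 ≡ 3 (mod 4), so (3/11) = −(11/3).
Reduce top mod 3: now compute (2/3).
Pull out 2: since 3 ≡ 3 (mod 8), (2/3) = -1.
Reached (1/3) = 1. Collecting the sign flips along the way, the symbol is -1.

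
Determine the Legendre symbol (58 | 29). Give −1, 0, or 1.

First reduce: 58 ≡ 0 (mod 29).
Top reduces to 0: gcd > 1, so the symbol is 0.

0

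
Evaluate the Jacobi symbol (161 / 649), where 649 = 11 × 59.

Reciprocity: 161 ≡ 1 and 649 ≡ 1 (mod 4), so (161/649) = +(649/161).
Reduce top mod 161: now compute (5/161).
Reciprocity: 5 ≡ 1 and 161 ≡ 1 (mod 4), so (5/161) = +(161/5).
Reduce top mod 5: now compute (1/5).
Reached (1/5) = 1. Collecting the sign flips along the way, the symbol is +1.

1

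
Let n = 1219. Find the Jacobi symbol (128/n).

Pull out 2^7: since 1219 ≡ 3 (mod 8), (2/1219) = -1, so (2/1219)^7 = -1.
Reached (1/1219) = 1. Collecting the sign flips along the way, the symbol is -1.

-1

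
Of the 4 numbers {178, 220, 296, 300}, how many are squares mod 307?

0

(178/307) = -1 → non-residue.
(220/307) = -1 → non-residue.
(296/307) = -1 → non-residue.
(300/307) = -1 → non-residue.
Total quadratic residues among the 4: 0.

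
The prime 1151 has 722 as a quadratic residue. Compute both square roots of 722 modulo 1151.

Since 1151 ≡ 3 (mod 4), a square root of 722 is 722^((1151+1)/4) = 722^288 mod 1151.
Repeated squaring: 722^2≡1032, 722^4≡349, 722^8≡946, 722^16≡589, 722^32≡470, 722^64≡1059, 722^128≡407, 722^256≡1056 (mod 1151).
722^288 = 722^(256+32) ≡ 239 (mod 1151).
Check: 239² = 57121 ≡ 722 (mod 1151). The two roots are 239 and 912.

239, 912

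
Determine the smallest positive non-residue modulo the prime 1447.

(2/1447) = +1, so 2 is a residue.
(3/1447) = −1, so 3 is the smallest positive non-residue mod 1447.

3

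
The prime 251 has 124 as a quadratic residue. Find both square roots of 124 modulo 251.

56, 195

Since 251 ≡ 3 (mod 4), a square root of 124 is 124^((251+1)/4) = 124^63 mod 251.
Repeated squaring: 124^2≡65, 124^4≡209, 124^8≡7, 124^16≡49, 124^32≡142 (mod 251).
124^63 = 124^(32+16+8+4+2+1) ≡ 195 (mod 251).
Check: 195² = 38025 ≡ 124 (mod 251). The two roots are 56 and 195.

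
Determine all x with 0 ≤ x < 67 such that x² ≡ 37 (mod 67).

Since 67 ≡ 3 (mod 4), a square root of 37 is 37^((67+1)/4) = 37^17 mod 67.
Repeated squaring: 37^2≡29, 37^4≡37, 37^8≡29, 37^16≡37 (mod 67).
37^17 = 37^(16+1) ≡ 29 (mod 67).
Check: 29² = 841 ≡ 37 (mod 67). The two roots are 29 and 38.

29, 38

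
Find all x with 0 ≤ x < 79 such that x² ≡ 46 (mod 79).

21, 58

Since 79 ≡ 3 (mod 4), a square root of 46 is 46^((79+1)/4) = 46^20 mod 79.
Repeated squaring: 46^2≡62, 46^4≡52, 46^8≡18, 46^16≡8 (mod 79).
46^20 = 46^(16+4) ≡ 21 (mod 79).
Check: 21² = 441 ≡ 46 (mod 79). The two roots are 21 and 58.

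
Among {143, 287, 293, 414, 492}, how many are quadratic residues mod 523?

(143/523) = +1 → QR.
(287/523) = +1 → QR.
(293/523) = -1 → non-residue.
(414/523) = -1 → non-residue.
(492/523) = -1 → non-residue.
Total quadratic residues among the 5: 2.

2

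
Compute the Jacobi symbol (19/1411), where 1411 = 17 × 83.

-1

Reciprocity: 19 ≡ 3 and 1411 ≡ 3 (mod 4), so (19/1411) = −(1411/19).
Reduce top mod 19: now compute (5/19).
Reciprocity: 5 ≡ 1 and 19 ≡ 3 (mod 4), so (5/19) = +(19/5).
Reduce top mod 5: now compute (4/5).
Pull out 2^2: since 5 ≡ 5 (mod 8), (2/5) = -1, so (2/5)^2 = +1.
Reached (1/5) = 1. Collecting the sign flips along the way, the symbol is -1.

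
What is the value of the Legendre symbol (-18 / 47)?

-1

Euler's criterion: (-18/47) ≡ 29^23 (mod 47).
29^2 ≡ 42 (mod 47)
29^4 ≡ 25 (mod 47)
29^8 ≡ 14 (mod 47)
29^16 ≡ 8 (mod 47)
29^23 = 29^(16+4+2+1) ≡ 46 (mod 47).
Result is 46 ≡ −1, so (-18/47) = −1.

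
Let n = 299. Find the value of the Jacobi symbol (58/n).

Pull out 2: since 299 ≡ 3 (mod 8), (2/299) = -1.
Reciprocity: 29 ≡ 1 and 299 ≡ 3 (mod 4), so (29/299) = +(299/29).
Reduce top mod 29: now compute (9/29).
Reciprocity: 9 ≡ 1 and 29 ≡ 1 (mod 4), so (9/29) = +(29/9).
Reduce top mod 9: now compute (2/9).
Pull out 2: since 9 ≡ 1 (mod 8), (2/9) = +1.
Reached (1/9) = 1. Collecting the sign flips along the way, the symbol is -1.

-1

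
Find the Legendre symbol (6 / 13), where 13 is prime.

-1

Pull out 2: since 13 ≡ 5 (mod 8), (2/13) = -1.
Reciprocity: 3 ≡ 3 and 13 ≡ 1 (mod 4), so (3/13) = +(13/3).
Reduce top mod 3: now compute (1/3).
Reached (1/3) = 1. Collecting the sign flips along the way, the symbol is -1.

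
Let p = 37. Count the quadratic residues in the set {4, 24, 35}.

(4/37) = +1 → QR.
(24/37) = -1 → non-residue.
(35/37) = -1 → non-residue.
Total quadratic residues among the 3: 1.

1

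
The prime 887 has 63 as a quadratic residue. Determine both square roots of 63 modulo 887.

219, 668

Since 887 ≡ 3 (mod 4), a square root of 63 is 63^((887+1)/4) = 63^222 mod 887.
Repeated squaring: 63^2≡421, 63^4≡728, 63^8≡445, 63^16≡224, 63^32≡504, 63^64≡334, 63^128≡681 (mod 887).
63^222 = 63^(128+64+16+8+4+2) ≡ 668 (mod 887).
Check: 668² = 446224 ≡ 63 (mod 887). The two roots are 219 and 668.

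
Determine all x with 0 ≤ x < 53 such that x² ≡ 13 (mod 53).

15, 38

53 ≡ 1 (mod 4), so we find a root by search.
Trying successive values, 15² = 225 ≡ 13 (mod 53). The other root is 53 − 15 = 38.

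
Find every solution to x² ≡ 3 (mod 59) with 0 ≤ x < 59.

Since 59 ≡ 3 (mod 4), a square root of 3 is 3^((59+1)/4) = 3^15 mod 59.
Repeated squaring: 3^2≡9, 3^4≡22, 3^8≡12 (mod 59).
3^15 = 3^(8+4+2+1) ≡ 48 (mod 59).
Check: 48² = 2304 ≡ 3 (mod 59). The two roots are 11 and 48.

11, 48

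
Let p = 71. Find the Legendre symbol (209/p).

Euler's criterion: (209/71) ≡ 67^35 (mod 71).
67^2 ≡ 16 (mod 71)
67^4 ≡ 43 (mod 71)
67^8 ≡ 3 (mod 71)
67^16 ≡ 9 (mod 71)
67^32 ≡ 10 (mod 71)
67^35 = 67^(32+2+1) ≡ 70 (mod 71).
Result is 70 ≡ −1, so (209/71) = −1.

-1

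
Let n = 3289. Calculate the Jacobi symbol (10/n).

Pull out 2: since 3289 ≡ 1 (mod 8), (2/3289) = +1.
Reciprocity: 5 ≡ 1 and 3289 ≡ 1 (mod 4), so (5/3289) = +(3289/5).
Reduce top mod 5: now compute (4/5).
Pull out 2^2: since 5 ≡ 5 (mod 8), (2/5) = -1, so (2/5)^2 = +1.
Reached (1/5) = 1. Collecting the sign flips along the way, the symbol is +1.

1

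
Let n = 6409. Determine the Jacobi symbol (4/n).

Pull out 2^2: since 6409 ≡ 1 (mod 8), (2/6409) = +1, so (2/6409)^2 = +1.
Reached (1/6409) = 1. Collecting the sign flips along the way, the symbol is +1.

1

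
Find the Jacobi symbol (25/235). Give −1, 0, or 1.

0

Reciprocity: 25 ≡ 1 and 235 ≡ 3 (mod 4), so (25/235) = +(235/25).
Reduce top mod 25: now compute (10/25).
Pull out 2: since 25 ≡ 1 (mod 8), (2/25) = +1.
Reciprocity: 5 ≡ 1 and 25 ≡ 1 (mod 4), so (5/25) = +(25/5).
Reduce top mod 5: now compute (0/5).
Top reduces to 0: gcd > 1, so the symbol is 0.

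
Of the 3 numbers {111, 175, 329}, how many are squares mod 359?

1

(111/359) = +1 → QR.
(175/359) = -1 → non-residue.
(329/359) = -1 → non-residue.
Total quadratic residues among the 3: 1.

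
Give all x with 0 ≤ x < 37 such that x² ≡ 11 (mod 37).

37 ≡ 1 (mod 4), so we find a root by search.
Trying successive values, 14² = 196 ≡ 11 (mod 37). The other root is 37 − 14 = 23.

14, 23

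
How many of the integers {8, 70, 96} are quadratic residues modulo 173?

1

(8/173) = -1 → non-residue.
(70/173) = -1 → non-residue.
(96/173) = +1 → QR.
Total quadratic residues among the 3: 1.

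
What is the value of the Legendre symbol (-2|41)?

First reduce: -2 ≡ 39 (mod 41).
Reciprocity: 39 ≡ 3 and 41 ≡ 1 (mod 4), so (39/41) = +(41/39).
Reduce top mod 39: now compute (2/39).
Pull out 2: since 39 ≡ 7 (mod 8), (2/39) = +1.
Reached (1/39) = 1. Collecting the sign flips along the way, the symbol is +1.

1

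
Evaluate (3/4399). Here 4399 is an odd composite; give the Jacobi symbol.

-1

Reciprocity: 3 ≡ 3 and 4399 ≡ 3 (mod 4), so (3/4399) = −(4399/3).
Reduce top mod 3: now compute (1/3).
Reached (1/3) = 1. Collecting the sign flips along the way, the symbol is -1.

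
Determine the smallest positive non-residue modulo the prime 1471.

3

(2/1471) = +1, so 2 is a residue.
(3/1471) = −1, so 3 is the smallest positive non-residue mod 1471.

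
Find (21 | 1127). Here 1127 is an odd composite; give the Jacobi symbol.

0

Reciprocity: 21 ≡ 1 and 1127 ≡ 3 (mod 4), so (21/1127) = +(1127/21).
Reduce top mod 21: now compute (14/21).
Pull out 2: since 21 ≡ 5 (mod 8), (2/21) = -1.
Reciprocity: 7 ≡ 3 and 21 ≡ 1 (mod 4), so (7/21) = +(21/7).
Reduce top mod 7: now compute (0/7).
Top reduces to 0: gcd > 1, so the symbol is 0.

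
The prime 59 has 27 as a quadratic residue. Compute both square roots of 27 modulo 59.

Since 59 ≡ 3 (mod 4), a square root of 27 is 27^((59+1)/4) = 27^15 mod 59.
Repeated squaring: 27^2≡21, 27^4≡28, 27^8≡17 (mod 59).
27^15 = 27^(8+4+2+1) ≡ 26 (mod 59).
Check: 26² = 676 ≡ 27 (mod 59). The two roots are 26 and 33.

26, 33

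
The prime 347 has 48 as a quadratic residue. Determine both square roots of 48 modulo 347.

Since 347 ≡ 3 (mod 4), a square root of 48 is 48^((347+1)/4) = 48^87 mod 347.
Repeated squaring: 48^2≡222, 48^4≡10, 48^8≡100, 48^16≡284, 48^32≡152, 48^64≡202 (mod 347).
48^87 = 48^(64+16+4+2+1) ≡ 33 (mod 347).
Check: 33² = 1089 ≡ 48 (mod 347). The two roots are 33 and 314.

33, 314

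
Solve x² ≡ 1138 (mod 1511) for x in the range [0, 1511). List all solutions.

Since 1511 ≡ 3 (mod 4), a square root of 1138 is 1138^((1511+1)/4) = 1138^378 mod 1511.
Repeated squaring: 1138^2≡117, 1138^4≡90, 1138^8≡545, 1138^16≡869, 1138^32≡1172, 1138^64≡85, 1138^128≡1181, 1138^256≡108 (mod 1511).
1138^378 = 1138^(256+64+32+16+8+2) ≡ 694 (mod 1511).
Check: 694² = 481636 ≡ 1138 (mod 1511). The two roots are 694 and 817.

694, 817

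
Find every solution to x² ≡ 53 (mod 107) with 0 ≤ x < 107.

38, 69

Since 107 ≡ 3 (mod 4), a square root of 53 is 53^((107+1)/4) = 53^27 mod 107.
Repeated squaring: 53^2≡27, 53^4≡87, 53^8≡79, 53^16≡35 (mod 107).
53^27 = 53^(16+8+2+1) ≡ 69 (mod 107).
Check: 69² = 4761 ≡ 53 (mod 107). The two roots are 38 and 69.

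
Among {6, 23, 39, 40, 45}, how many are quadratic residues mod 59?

(6/59) = -1 → non-residue.
(23/59) = -1 → non-residue.
(39/59) = -1 → non-residue.
(40/59) = -1 → non-residue.
(45/59) = +1 → QR.
Total quadratic residues among the 5: 1.

1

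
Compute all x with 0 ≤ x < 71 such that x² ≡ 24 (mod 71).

33, 38

Since 71 ≡ 3 (mod 4), a square root of 24 is 24^((71+1)/4) = 24^18 mod 71.
Repeated squaring: 24^2≡8, 24^4≡64, 24^8≡49, 24^16≡58 (mod 71).
24^18 = 24^(16+2) ≡ 38 (mod 71).
Check: 38² = 1444 ≡ 24 (mod 71). The two roots are 33 and 38.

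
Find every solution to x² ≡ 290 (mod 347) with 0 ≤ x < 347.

45, 302

Since 347 ≡ 3 (mod 4), a square root of 290 is 290^((347+1)/4) = 290^87 mod 347.
Repeated squaring: 290^2≡126, 290^4≡261, 290^8≡109, 290^16≡83, 290^32≡296, 290^64≡172 (mod 347).
290^87 = 290^(64+16+4+2+1) ≡ 302 (mod 347).
Check: 302² = 91204 ≡ 290 (mod 347). The two roots are 45 and 302.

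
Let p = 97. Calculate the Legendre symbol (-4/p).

1

Euler's criterion: (-4/97) ≡ 93^48 (mod 97).
93^2 ≡ 16 (mod 97)
93^4 ≡ 62 (mod 97)
93^8 ≡ 61 (mod 97)
93^16 ≡ 35 (mod 97)
93^32 ≡ 61 (mod 97)
93^48 = 93^(32+16) ≡ 1 (mod 97).
Result is 1, so (-4/97) = 1.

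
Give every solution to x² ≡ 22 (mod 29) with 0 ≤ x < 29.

14, 15

29 ≡ 1 (mod 4), so we find a root by search.
Trying successive values, 14² = 196 ≡ 22 (mod 29). The other root is 29 − 14 = 15.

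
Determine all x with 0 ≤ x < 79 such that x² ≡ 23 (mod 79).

24, 55

Since 79 ≡ 3 (mod 4), a square root of 23 is 23^((79+1)/4) = 23^20 mod 79.
Repeated squaring: 23^2≡55, 23^4≡23, 23^8≡55, 23^16≡23 (mod 79).
23^20 = 23^(16+4) ≡ 55 (mod 79).
Check: 55² = 3025 ≡ 23 (mod 79). The two roots are 24 and 55.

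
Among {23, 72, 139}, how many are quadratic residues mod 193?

3

(23/193) = +1 → QR.
(72/193) = +1 → QR.
(139/193) = +1 → QR.
Total quadratic residues among the 3: 3.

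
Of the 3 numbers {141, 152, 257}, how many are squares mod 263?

(141/263) = -1 → non-residue.
(152/263) = -1 → non-residue.
(257/263) = -1 → non-residue.
Total quadratic residues among the 3: 0.

0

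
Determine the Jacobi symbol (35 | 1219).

-1

Reciprocity: 35 ≡ 3 and 1219 ≡ 3 (mod 4), so (35/1219) = −(1219/35).
Reduce top mod 35: now compute (29/35).
Reciprocity: 29 ≡ 1 and 35 ≡ 3 (mod 4), so (29/35) = +(35/29).
Reduce top mod 29: now compute (6/29).
Pull out 2: since 29 ≡ 5 (mod 8), (2/29) = -1.
Reciprocity: 3 ≡ 3 and 29 ≡ 1 (mod 4), so (3/29) = +(29/3).
Reduce top mod 3: now compute (2/3).
Pull out 2: since 3 ≡ 3 (mod 8), (2/3) = -1.
Reached (1/3) = 1. Collecting the sign flips along the way, the symbol is -1.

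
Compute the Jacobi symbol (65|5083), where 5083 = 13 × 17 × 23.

0

Reciprocity: 65 ≡ 1 and 5083 ≡ 3 (mod 4), so (65/5083) = +(5083/65).
Reduce top mod 65: now compute (13/65).
Reciprocity: 13 ≡ 1 and 65 ≡ 1 (mod 4), so (13/65) = +(65/13).
Reduce top mod 13: now compute (0/13).
Top reduces to 0: gcd > 1, so the symbol is 0.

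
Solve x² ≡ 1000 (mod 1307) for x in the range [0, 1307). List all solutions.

Since 1307 ≡ 3 (mod 4), a square root of 1000 is 1000^((1307+1)/4) = 1000^327 mod 1307.
Repeated squaring: 1000^2≡145, 1000^4≡113, 1000^8≡1006, 1000^16≡418, 1000^32≡893, 1000^64≡179, 1000^128≡673, 1000^256≡707 (mod 1307).
1000^327 = 1000^(256+64+4+2+1) ≡ 698 (mod 1307).
Check: 698² = 487204 ≡ 1000 (mod 1307). The two roots are 609 and 698.

609, 698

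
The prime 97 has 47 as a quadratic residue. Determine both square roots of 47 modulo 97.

12, 85

97 ≡ 1 (mod 4), so we find a root by search.
Trying successive values, 12² = 144 ≡ 47 (mod 97). The other root is 97 − 12 = 85.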